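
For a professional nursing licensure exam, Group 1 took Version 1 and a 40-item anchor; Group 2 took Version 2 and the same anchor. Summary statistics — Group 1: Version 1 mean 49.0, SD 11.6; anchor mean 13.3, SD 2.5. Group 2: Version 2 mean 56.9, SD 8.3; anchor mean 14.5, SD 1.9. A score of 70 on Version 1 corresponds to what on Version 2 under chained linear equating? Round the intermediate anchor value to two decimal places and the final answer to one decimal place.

71.4

Version 1 → anchor (Group 1): v = (2.5/11.6)(70 − 49.0) + 13.3 = 17.83
anchor → Version 2 (Group 2): y = (8.3/1.9)(17.83 − 14.5) + 56.9 = 71.4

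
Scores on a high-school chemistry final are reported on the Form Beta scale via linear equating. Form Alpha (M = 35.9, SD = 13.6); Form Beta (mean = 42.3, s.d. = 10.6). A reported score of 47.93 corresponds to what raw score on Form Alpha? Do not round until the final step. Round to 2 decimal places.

43.12

Invert y = (SD_Y/SD_X)(x − M_X) + M_Y:
x = (SD_X/SD_Y)(y − M_Y) + M_X = (13.6/10.6)(47.93 − 42.3) + 35.9
x = 1.283019 × 5.630 + 35.9 = 43.12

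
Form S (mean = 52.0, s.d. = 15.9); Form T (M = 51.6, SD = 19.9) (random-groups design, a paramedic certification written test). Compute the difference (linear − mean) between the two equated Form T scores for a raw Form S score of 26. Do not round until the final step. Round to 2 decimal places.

-6.54

Mean-equated: 26 + (51.6 − 52.0) = 25.60
Linear-equated: (19.9/15.9)(26 − 52.0) + 51.6 = 19.059
Difference = 19.059 − 25.60 = -6.54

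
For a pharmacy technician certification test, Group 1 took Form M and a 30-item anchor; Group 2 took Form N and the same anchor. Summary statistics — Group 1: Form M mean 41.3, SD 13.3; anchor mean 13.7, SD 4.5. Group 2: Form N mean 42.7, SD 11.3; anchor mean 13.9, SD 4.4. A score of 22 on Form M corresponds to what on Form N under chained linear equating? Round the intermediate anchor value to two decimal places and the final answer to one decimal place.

25.4

Form M → anchor (Group 1): v = (4.5/13.3)(22 − 41.3) + 13.7 = 7.17
anchor → Form N (Group 2): y = (11.3/4.4)(7.17 − 13.9) + 42.7 = 25.4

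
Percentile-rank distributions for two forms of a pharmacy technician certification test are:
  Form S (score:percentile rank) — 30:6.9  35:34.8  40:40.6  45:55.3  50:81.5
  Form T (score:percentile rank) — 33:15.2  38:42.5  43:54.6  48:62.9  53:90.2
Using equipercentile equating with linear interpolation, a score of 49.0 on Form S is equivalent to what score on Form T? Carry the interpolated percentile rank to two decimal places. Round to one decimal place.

PR of 49.0 on Form S: 55.3 + (49.0 − 45)/(50 − 45) × (81.5 − 55.3) = 76.26
On Form T, PR 76.26 falls between score 48 (PR 62.9) and 53 (PR 90.2).
Interpolate: 48 + (76.26 − 62.9)/(90.2 − 62.9) × (53 − 48) = 50.4

50.4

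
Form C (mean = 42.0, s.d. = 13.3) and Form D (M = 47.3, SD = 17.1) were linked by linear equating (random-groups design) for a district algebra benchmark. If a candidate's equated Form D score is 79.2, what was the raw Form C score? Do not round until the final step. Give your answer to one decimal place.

66.8

Invert y = (SD_Y/SD_X)(x − M_X) + M_Y:
x = (SD_X/SD_Y)(y − M_Y) + M_X = (13.3/17.1)(79.2 − 47.3) + 42.0
x = 0.777778 × 31.900 + 42.0 = 66.8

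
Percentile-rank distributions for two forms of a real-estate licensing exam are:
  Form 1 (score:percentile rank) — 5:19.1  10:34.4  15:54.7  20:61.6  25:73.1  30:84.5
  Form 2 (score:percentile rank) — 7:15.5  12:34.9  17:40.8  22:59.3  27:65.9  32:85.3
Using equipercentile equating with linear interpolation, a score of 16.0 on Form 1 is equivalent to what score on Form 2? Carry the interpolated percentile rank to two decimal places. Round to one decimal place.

PR of 16.0 on Form 1: 54.7 + (16.0 − 15)/(20 − 15) × (61.6 − 54.7) = 56.08
On Form 2, PR 56.08 falls between score 17 (PR 40.8) and 22 (PR 59.3).
Interpolate: 17 + (56.08 − 40.8)/(59.3 − 40.8) × (22 − 17) = 21.1

21.1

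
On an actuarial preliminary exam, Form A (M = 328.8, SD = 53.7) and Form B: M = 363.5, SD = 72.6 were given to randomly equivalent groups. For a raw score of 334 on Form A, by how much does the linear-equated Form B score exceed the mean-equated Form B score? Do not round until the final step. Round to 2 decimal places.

1.83

Mean-equated: 334 + (363.5 − 328.8) = 368.70
Linear-equated: (72.6/53.7)(334 − 328.8) + 363.5 = 370.530
Difference = 370.530 − 368.70 = 1.83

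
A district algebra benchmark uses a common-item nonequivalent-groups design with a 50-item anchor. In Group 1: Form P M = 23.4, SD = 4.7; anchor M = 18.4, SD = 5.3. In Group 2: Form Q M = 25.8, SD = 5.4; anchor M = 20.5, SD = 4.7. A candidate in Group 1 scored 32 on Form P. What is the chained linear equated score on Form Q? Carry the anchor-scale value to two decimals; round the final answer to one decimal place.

Form P → anchor (Group 1): v = (5.3/4.7)(32 − 23.4) + 18.4 = 28.10
anchor → Form Q (Group 2): y = (5.4/4.7)(28.10 − 20.5) + 25.8 = 34.5

34.5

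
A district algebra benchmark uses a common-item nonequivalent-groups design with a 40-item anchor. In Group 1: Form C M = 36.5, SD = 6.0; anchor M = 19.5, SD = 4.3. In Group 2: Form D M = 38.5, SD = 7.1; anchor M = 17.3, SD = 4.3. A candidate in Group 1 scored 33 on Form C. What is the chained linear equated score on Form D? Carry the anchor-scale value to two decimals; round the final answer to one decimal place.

Form C → anchor (Group 1): v = (4.3/6.0)(33 − 36.5) + 19.5 = 16.99
anchor → Form D (Group 2): y = (7.1/4.3)(16.99 − 17.3) + 38.5 = 38.0

38.0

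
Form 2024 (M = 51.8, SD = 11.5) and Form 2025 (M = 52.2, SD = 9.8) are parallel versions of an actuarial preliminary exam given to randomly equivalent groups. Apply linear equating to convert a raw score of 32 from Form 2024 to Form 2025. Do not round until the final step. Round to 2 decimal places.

Linear equating: y = (SD_Y/SD_X)(x − M_X) + M_Y
y = (9.8/11.5)(32 − 51.8) + 52.2
y = 0.852174 × -19.8 + 52.2 = -16.8730 + 52.2 = 35.33

35.33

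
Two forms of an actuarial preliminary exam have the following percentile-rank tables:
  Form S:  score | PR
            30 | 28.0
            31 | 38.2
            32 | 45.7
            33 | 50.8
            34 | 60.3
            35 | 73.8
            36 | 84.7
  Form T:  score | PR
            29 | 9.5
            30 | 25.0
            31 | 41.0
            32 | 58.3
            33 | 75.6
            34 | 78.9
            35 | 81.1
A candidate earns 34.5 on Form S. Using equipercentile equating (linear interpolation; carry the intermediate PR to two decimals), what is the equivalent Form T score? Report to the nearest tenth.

PR of 34.5 on Form S: 60.3 + (34.5 − 34)/(35 − 34) × (73.8 − 60.3) = 67.05
On Form T, PR 67.05 falls between score 32 (PR 58.3) and 33 (PR 75.6).
Interpolate: 32 + (67.05 − 58.3)/(75.6 − 58.3) × (33 − 32) = 32.5

32.5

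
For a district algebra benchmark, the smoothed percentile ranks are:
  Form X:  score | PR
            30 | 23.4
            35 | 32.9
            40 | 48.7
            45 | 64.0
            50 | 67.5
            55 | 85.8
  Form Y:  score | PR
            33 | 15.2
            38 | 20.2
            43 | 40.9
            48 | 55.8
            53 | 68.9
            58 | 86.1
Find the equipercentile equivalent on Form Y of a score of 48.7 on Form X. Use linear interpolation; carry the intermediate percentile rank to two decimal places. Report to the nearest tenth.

PR of 48.7 on Form X: 64.0 + (48.7 − 45)/(50 − 45) × (67.5 − 64.0) = 66.59
On Form Y, PR 66.59 falls between score 48 (PR 55.8) and 53 (PR 68.9).
Interpolate: 48 + (66.59 − 55.8)/(68.9 − 55.8) × (53 − 48) = 52.1

52.1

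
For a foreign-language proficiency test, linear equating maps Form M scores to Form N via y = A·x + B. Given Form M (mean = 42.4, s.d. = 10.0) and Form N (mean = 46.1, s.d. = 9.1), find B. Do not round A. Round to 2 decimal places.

A = SD_Y / SD_X = 9.1 / 10.0 = 0.910000
B = M_Y − A·M_X = 46.1 − 0.910000 × 42.4 = 7.52

7.52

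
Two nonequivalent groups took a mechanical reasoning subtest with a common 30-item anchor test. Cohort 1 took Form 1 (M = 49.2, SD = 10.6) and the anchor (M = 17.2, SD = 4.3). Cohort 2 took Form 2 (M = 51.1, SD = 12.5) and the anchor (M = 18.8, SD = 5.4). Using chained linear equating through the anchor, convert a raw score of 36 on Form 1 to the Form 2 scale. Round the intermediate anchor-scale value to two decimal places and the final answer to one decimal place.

35.0

Form 1 → anchor (Cohort 1): v = (4.3/10.6)(36 − 49.2) + 17.2 = 11.85
anchor → Form 2 (Cohort 2): y = (12.5/5.4)(11.85 − 18.8) + 51.1 = 35.0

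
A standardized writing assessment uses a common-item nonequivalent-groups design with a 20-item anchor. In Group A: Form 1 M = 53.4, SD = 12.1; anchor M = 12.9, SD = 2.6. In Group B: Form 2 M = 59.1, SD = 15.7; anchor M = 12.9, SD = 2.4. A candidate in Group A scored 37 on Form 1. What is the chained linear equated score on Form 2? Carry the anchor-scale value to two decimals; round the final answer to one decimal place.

36.1

Form 1 → anchor (Group A): v = (2.6/12.1)(37 − 53.4) + 12.9 = 9.38
anchor → Form 2 (Group B): y = (15.7/2.4)(9.38 − 12.9) + 59.1 = 36.1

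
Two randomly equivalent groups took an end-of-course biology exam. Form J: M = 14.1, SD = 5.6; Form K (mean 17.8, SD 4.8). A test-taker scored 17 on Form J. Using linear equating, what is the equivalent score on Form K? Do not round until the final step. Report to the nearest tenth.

Linear equating: y = (SD_Y/SD_X)(x − M_X) + M_Y
y = (4.8/5.6)(17 − 14.1) + 17.8
y = 0.857143 × 2.9 + 17.8 = 2.4857 + 17.8 = 20.3

20.3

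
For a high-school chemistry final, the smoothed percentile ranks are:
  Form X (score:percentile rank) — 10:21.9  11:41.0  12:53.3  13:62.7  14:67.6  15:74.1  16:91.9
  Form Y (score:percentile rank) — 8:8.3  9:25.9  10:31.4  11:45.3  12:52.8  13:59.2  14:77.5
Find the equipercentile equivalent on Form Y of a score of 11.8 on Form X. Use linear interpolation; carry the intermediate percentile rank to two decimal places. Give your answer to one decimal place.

PR of 11.8 on Form X: 41.0 + (11.8 − 11)/(12 − 11) × (53.3 − 41.0) = 50.84
On Form Y, PR 50.84 falls between score 11 (PR 45.3) and 12 (PR 52.8).
Interpolate: 11 + (50.84 − 45.3)/(52.8 − 45.3) × (12 − 11) = 11.7

11.7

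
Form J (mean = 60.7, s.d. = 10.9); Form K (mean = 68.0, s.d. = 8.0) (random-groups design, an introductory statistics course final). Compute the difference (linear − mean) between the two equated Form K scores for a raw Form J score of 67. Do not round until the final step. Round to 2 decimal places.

-1.68

Mean-equated: 67 + (68.0 − 60.7) = 74.30
Linear-equated: (8.0/10.9)(67 − 60.7) + 68.0 = 72.624
Difference = 72.624 − 74.30 = -1.68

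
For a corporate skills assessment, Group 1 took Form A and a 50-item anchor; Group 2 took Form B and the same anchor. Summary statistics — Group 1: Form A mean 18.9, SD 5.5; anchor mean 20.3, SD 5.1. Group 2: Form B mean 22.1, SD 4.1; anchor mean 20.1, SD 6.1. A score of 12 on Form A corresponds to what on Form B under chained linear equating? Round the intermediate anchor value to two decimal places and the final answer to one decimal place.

Form A → anchor (Group 1): v = (5.1/5.5)(12 − 18.9) + 20.3 = 13.90
anchor → Form B (Group 2): y = (4.1/6.1)(13.90 − 20.1) + 22.1 = 17.9

17.9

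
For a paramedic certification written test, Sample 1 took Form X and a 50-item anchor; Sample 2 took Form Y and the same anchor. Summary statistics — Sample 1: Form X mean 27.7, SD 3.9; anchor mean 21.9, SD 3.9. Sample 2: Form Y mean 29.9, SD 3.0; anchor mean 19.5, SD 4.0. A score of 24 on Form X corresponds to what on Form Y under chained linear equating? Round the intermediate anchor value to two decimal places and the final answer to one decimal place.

28.9

Form X → anchor (Sample 1): v = (3.9/3.9)(24 − 27.7) + 21.9 = 18.20
anchor → Form Y (Sample 2): y = (3.0/4.0)(18.20 − 19.5) + 29.9 = 28.9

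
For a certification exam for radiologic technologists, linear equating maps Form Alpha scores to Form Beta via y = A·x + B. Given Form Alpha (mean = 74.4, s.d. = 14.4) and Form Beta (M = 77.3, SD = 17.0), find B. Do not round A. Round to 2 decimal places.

-10.53

A = SD_Y / SD_X = 17.0 / 14.4 = 1.180556
B = M_Y − A·M_X = 77.3 − 1.180556 × 74.4 = -10.53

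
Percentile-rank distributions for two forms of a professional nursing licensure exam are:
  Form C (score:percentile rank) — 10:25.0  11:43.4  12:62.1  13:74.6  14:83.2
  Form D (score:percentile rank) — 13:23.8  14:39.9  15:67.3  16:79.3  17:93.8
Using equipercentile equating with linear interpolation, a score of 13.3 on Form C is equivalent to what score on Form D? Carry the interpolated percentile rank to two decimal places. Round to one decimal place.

PR of 13.3 on Form C: 74.6 + (13.3 − 13)/(14 − 13) × (83.2 − 74.6) = 77.18
On Form D, PR 77.18 falls between score 15 (PR 67.3) and 16 (PR 79.3).
Interpolate: 15 + (77.18 − 67.3)/(79.3 − 67.3) × (16 − 15) = 15.8

15.8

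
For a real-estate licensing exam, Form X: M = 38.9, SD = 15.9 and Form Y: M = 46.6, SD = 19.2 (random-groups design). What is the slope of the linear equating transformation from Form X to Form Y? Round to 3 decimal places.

1.208

A = SD_Y / SD_X = 19.2 / 15.9 = 1.208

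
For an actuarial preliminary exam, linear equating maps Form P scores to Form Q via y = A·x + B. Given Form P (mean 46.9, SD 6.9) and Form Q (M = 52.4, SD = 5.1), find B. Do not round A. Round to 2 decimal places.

17.73

A = SD_Y / SD_X = 5.1 / 6.9 = 0.739130
B = M_Y − A·M_X = 52.4 − 0.739130 × 46.9 = 17.73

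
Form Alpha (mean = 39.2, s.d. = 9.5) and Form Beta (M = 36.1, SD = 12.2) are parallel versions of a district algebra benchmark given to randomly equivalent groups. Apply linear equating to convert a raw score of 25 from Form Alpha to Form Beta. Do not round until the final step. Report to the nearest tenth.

17.9

Linear equating: y = (SD_Y/SD_X)(x − M_X) + M_Y
y = (12.2/9.5)(25 − 39.2) + 36.1
y = 1.284211 × -14.2 + 36.1 = -18.2358 + 36.1 = 17.9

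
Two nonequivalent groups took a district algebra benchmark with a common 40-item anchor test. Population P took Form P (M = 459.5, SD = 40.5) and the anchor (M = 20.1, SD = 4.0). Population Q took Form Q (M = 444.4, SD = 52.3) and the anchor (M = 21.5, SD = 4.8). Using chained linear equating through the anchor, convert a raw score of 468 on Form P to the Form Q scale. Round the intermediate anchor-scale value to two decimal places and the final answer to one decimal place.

Form P → anchor (Population P): v = (4.0/40.5)(468 − 459.5) + 20.1 = 20.94
anchor → Form Q (Population Q): y = (52.3/4.8)(20.94 − 21.5) + 444.4 = 438.3

438.3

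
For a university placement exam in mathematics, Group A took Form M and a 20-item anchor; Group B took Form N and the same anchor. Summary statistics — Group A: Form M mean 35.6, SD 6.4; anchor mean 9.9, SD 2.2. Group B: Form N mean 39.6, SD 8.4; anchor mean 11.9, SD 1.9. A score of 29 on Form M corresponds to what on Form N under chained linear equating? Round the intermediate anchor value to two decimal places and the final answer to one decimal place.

Form M → anchor (Group A): v = (2.2/6.4)(29 − 35.6) + 9.9 = 7.63
anchor → Form N (Group B): y = (8.4/1.9)(7.63 − 11.9) + 39.6 = 20.7

20.7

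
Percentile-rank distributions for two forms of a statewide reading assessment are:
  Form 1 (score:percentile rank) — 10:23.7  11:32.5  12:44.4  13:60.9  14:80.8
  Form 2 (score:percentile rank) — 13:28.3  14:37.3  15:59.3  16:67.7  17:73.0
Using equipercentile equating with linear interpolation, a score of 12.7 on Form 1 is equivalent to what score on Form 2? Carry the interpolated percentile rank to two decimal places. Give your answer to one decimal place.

14.8

PR of 12.7 on Form 1: 44.4 + (12.7 − 12)/(13 − 12) × (60.9 − 44.4) = 55.95
On Form 2, PR 55.95 falls between score 14 (PR 37.3) and 15 (PR 59.3).
Interpolate: 14 + (55.95 − 37.3)/(59.3 − 37.3) × (15 − 14) = 14.8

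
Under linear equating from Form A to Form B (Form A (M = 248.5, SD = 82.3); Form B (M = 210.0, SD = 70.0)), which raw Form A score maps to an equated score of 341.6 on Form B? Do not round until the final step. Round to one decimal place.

403.2

Invert y = (SD_Y/SD_X)(x − M_X) + M_Y:
x = (SD_X/SD_Y)(y − M_Y) + M_X = (82.3/70.0)(341.6 − 210.0) + 248.5
x = 1.175714 × 131.600 + 248.5 = 403.2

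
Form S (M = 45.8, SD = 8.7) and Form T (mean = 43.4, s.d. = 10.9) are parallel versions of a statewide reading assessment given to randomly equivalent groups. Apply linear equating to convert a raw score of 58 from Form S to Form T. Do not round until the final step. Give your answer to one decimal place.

Linear equating: y = (SD_Y/SD_X)(x − M_X) + M_Y
y = (10.9/8.7)(58 − 45.8) + 43.4
y = 1.252874 × 12.2 + 43.4 = 15.2851 + 43.4 = 58.7

58.7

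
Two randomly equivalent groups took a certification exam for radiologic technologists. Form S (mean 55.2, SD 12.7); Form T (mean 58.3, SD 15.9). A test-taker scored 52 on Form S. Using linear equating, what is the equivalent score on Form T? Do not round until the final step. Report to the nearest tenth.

54.3

Linear equating: y = (SD_Y/SD_X)(x − M_X) + M_Y
y = (15.9/12.7)(52 − 55.2) + 58.3
y = 1.251969 × -3.2 + 58.3 = -4.0063 + 58.3 = 54.3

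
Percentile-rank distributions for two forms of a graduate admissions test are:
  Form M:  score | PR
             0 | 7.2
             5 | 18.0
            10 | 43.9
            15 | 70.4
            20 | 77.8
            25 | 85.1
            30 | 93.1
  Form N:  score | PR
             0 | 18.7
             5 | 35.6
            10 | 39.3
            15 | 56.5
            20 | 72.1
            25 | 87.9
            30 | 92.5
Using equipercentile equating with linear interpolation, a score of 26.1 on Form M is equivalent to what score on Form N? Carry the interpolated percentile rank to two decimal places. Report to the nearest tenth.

PR of 26.1 on Form M: 85.1 + (26.1 − 25)/(30 − 25) × (93.1 − 85.1) = 86.86
On Form N, PR 86.86 falls between score 20 (PR 72.1) and 25 (PR 87.9).
Interpolate: 20 + (86.86 − 72.1)/(87.9 − 72.1) × (25 − 20) = 24.7

24.7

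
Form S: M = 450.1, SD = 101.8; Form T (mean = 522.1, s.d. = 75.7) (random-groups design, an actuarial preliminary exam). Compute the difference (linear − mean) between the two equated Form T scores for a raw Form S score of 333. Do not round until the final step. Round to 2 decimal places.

Mean-equated: 333 + (522.1 − 450.1) = 405.00
Linear-equated: (75.7/101.8)(333 − 450.1) + 522.1 = 435.023
Difference = 435.023 − 405.00 = 30.02

30.02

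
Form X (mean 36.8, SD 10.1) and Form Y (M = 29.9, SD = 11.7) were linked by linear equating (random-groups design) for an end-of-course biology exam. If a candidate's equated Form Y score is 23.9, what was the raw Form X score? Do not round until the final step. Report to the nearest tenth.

31.6

Invert y = (SD_Y/SD_X)(x − M_X) + M_Y:
x = (SD_X/SD_Y)(y − M_Y) + M_X = (10.1/11.7)(23.9 − 29.9) + 36.8
x = 0.863248 × -6.000 + 36.8 = 31.6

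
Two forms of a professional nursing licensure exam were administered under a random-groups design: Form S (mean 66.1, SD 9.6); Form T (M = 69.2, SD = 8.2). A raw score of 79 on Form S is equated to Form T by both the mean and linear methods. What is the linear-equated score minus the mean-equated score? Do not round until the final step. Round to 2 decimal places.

-1.88

Mean-equated: 79 + (69.2 − 66.1) = 82.10
Linear-equated: (8.2/9.6)(79 − 66.1) + 69.2 = 80.219
Difference = 80.219 − 82.10 = -1.88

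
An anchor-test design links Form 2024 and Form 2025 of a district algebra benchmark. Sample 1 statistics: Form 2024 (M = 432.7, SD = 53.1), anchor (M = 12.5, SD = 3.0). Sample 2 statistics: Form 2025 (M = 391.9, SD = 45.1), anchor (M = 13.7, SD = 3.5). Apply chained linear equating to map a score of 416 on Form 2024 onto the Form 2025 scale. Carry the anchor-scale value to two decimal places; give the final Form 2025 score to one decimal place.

Form 2024 → anchor (Sample 1): v = (3.0/53.1)(416 − 432.7) + 12.5 = 11.56
anchor → Form 2025 (Sample 2): y = (45.1/3.5)(11.56 − 13.7) + 391.9 = 364.3

364.3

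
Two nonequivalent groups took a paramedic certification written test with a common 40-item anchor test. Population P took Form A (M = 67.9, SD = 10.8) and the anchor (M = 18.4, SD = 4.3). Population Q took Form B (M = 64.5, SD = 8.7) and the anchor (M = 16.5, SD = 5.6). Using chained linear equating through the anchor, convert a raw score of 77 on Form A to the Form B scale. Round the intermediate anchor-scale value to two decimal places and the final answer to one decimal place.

73.1

Form A → anchor (Population P): v = (4.3/10.8)(77 − 67.9) + 18.4 = 22.02
anchor → Form B (Population Q): y = (8.7/5.6)(22.02 − 16.5) + 64.5 = 73.1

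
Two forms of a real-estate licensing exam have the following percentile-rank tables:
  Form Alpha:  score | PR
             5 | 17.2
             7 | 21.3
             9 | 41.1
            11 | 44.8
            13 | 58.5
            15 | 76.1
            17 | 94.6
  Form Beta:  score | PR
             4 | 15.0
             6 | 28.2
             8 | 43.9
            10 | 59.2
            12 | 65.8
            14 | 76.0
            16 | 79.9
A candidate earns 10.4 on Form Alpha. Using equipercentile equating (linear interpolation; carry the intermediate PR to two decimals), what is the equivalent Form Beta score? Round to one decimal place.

PR of 10.4 on Form Alpha: 41.1 + (10.4 − 9)/(11 − 9) × (44.8 − 41.1) = 43.69
On Form Beta, PR 43.69 falls between score 6 (PR 28.2) and 8 (PR 43.9).
Interpolate: 6 + (43.69 − 28.2)/(43.9 − 28.2) × (8 − 6) = 8.0

8.0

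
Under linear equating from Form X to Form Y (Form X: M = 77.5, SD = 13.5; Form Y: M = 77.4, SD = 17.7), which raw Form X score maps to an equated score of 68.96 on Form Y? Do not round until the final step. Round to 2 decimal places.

71.06

Invert y = (SD_Y/SD_X)(x − M_X) + M_Y:
x = (SD_X/SD_Y)(y − M_Y) + M_X = (13.5/17.7)(68.96 − 77.4) + 77.5
x = 0.762712 × -8.440 + 77.5 = 71.06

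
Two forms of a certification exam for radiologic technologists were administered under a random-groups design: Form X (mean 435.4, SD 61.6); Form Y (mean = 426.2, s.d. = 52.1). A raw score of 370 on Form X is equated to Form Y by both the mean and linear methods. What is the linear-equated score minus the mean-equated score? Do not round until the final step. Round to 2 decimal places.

10.09

Mean-equated: 370 + (426.2 − 435.4) = 360.80
Linear-equated: (52.1/61.6)(370 − 435.4) + 426.2 = 370.886
Difference = 370.886 − 360.80 = 10.09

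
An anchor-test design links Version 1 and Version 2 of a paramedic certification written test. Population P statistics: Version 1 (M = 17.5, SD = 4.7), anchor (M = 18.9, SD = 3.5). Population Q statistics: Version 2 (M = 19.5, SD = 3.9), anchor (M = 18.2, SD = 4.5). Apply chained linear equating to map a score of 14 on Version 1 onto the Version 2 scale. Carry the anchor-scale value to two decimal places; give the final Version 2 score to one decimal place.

17.8

Version 1 → anchor (Population P): v = (3.5/4.7)(14 − 17.5) + 18.9 = 16.29
anchor → Version 2 (Population Q): y = (3.9/4.5)(16.29 − 18.2) + 19.5 = 17.8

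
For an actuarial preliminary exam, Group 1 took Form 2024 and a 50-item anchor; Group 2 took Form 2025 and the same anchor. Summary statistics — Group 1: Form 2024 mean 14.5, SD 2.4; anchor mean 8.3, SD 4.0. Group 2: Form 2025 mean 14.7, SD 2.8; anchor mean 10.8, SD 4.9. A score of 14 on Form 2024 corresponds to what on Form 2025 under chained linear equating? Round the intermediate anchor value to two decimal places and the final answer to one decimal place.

Form 2024 → anchor (Group 1): v = (4.0/2.4)(14 − 14.5) + 8.3 = 7.47
anchor → Form 2025 (Group 2): y = (2.8/4.9)(7.47 − 10.8) + 14.7 = 12.8

12.8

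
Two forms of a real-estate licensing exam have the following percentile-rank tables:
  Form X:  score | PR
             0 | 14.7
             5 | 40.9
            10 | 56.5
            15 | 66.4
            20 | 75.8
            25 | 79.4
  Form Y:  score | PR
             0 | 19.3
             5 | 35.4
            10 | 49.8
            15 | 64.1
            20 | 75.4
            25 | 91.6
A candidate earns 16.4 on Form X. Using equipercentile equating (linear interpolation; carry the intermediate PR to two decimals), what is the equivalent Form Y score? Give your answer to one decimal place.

17.2

PR of 16.4 on Form X: 66.4 + (16.4 − 15)/(20 − 15) × (75.8 − 66.4) = 69.03
On Form Y, PR 69.03 falls between score 15 (PR 64.1) and 20 (PR 75.4).
Interpolate: 15 + (69.03 − 64.1)/(75.4 − 64.1) × (20 − 15) = 17.2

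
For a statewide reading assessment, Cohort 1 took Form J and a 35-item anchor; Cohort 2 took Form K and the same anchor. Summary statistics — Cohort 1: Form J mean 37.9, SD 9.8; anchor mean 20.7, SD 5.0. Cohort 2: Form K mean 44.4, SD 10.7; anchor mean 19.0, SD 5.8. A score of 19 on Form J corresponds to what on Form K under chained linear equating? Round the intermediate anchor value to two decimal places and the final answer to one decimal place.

29.8

Form J → anchor (Cohort 1): v = (5.0/9.8)(19 − 37.9) + 20.7 = 11.06
anchor → Form K (Cohort 2): y = (10.7/5.8)(11.06 − 19.0) + 44.4 = 29.8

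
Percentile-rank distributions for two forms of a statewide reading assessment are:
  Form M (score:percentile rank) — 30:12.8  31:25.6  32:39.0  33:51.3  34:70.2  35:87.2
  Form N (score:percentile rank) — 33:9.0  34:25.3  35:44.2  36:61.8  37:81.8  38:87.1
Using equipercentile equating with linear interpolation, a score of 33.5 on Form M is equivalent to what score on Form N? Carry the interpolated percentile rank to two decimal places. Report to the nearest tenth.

PR of 33.5 on Form M: 51.3 + (33.5 − 33)/(34 − 33) × (70.2 − 51.3) = 60.75
On Form N, PR 60.75 falls between score 35 (PR 44.2) and 36 (PR 61.8).
Interpolate: 35 + (60.75 − 44.2)/(61.8 − 44.2) × (36 − 35) = 35.9

35.9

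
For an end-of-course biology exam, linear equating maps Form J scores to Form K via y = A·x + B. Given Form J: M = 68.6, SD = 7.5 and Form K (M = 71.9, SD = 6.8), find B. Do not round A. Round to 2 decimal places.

A = SD_Y / SD_X = 6.8 / 7.5 = 0.906667
B = M_Y − A·M_X = 71.9 − 0.906667 × 68.6 = 9.70

9.70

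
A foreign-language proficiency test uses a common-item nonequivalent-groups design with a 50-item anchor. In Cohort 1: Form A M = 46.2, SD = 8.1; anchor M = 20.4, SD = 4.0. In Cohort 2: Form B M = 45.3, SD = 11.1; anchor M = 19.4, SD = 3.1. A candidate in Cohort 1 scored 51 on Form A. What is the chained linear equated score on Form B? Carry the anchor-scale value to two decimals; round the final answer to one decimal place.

Form A → anchor (Cohort 1): v = (4.0/8.1)(51 − 46.2) + 20.4 = 22.77
anchor → Form B (Cohort 2): y = (11.1/3.1)(22.77 − 19.4) + 45.3 = 57.4

57.4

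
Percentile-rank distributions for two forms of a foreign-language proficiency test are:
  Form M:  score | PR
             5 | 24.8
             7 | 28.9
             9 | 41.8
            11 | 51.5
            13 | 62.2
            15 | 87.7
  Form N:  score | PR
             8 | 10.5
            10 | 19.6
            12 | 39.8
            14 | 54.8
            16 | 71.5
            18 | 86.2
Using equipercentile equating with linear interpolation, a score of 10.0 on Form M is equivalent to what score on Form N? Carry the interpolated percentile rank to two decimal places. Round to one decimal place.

12.9

PR of 10.0 on Form M: 41.8 + (10.0 − 9)/(11 − 9) × (51.5 − 41.8) = 46.65
On Form N, PR 46.65 falls between score 12 (PR 39.8) and 14 (PR 54.8).
Interpolate: 12 + (46.65 − 39.8)/(54.8 − 39.8) × (14 − 12) = 12.9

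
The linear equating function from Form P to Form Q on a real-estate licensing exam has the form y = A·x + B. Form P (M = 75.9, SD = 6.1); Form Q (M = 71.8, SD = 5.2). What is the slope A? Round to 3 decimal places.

0.852

A = SD_Y / SD_X = 5.2 / 6.1 = 0.852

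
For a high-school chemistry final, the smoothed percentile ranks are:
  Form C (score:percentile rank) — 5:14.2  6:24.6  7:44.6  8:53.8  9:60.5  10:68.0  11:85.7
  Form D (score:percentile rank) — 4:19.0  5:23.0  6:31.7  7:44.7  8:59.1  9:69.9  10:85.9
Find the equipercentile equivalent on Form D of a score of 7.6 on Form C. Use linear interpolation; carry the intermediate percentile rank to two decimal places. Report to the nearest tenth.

7.4

PR of 7.6 on Form C: 44.6 + (7.6 − 7)/(8 − 7) × (53.8 − 44.6) = 50.12
On Form D, PR 50.12 falls between score 7 (PR 44.7) and 8 (PR 59.1).
Interpolate: 7 + (50.12 − 44.7)/(59.1 − 44.7) × (8 − 7) = 7.4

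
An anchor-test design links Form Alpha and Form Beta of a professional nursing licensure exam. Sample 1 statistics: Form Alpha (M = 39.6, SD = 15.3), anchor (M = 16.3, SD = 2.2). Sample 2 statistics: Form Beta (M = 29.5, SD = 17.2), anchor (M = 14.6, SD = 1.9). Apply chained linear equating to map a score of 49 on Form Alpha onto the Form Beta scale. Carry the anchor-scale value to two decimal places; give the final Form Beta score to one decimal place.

Form Alpha → anchor (Sample 1): v = (2.2/15.3)(49 − 39.6) + 16.3 = 17.65
anchor → Form Beta (Sample 2): y = (17.2/1.9)(17.65 − 14.6) + 29.5 = 57.1

57.1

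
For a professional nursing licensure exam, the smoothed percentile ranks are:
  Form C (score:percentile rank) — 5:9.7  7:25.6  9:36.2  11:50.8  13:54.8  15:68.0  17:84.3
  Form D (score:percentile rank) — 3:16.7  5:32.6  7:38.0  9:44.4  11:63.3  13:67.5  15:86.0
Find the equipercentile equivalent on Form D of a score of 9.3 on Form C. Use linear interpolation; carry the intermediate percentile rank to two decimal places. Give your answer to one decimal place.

PR of 9.3 on Form C: 36.2 + (9.3 − 9)/(11 − 9) × (50.8 − 36.2) = 38.39
On Form D, PR 38.39 falls between score 7 (PR 38.0) and 9 (PR 44.4).
Interpolate: 7 + (38.39 − 38.0)/(44.4 − 38.0) × (9 − 7) = 7.1

7.1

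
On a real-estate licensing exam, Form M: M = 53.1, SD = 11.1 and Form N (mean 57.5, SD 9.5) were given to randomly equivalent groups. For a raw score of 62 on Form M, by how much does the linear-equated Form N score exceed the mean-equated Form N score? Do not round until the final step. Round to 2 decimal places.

-1.28

Mean-equated: 62 + (57.5 − 53.1) = 66.40
Linear-equated: (9.5/11.1)(62 − 53.1) + 57.5 = 65.117
Difference = 65.117 − 66.40 = -1.28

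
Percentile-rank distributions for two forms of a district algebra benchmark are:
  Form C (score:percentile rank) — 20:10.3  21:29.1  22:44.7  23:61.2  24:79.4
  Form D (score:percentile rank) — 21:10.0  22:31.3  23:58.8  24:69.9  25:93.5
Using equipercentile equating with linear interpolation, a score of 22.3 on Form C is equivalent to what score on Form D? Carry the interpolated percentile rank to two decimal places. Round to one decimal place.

22.7

PR of 22.3 on Form C: 44.7 + (22.3 − 22)/(23 − 22) × (61.2 − 44.7) = 49.65
On Form D, PR 49.65 falls between score 22 (PR 31.3) and 23 (PR 58.8).
Interpolate: 22 + (49.65 − 31.3)/(58.8 − 31.3) × (23 − 22) = 22.7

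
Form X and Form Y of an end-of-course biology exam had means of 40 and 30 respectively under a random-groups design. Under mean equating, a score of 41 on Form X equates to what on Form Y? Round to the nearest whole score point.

31

Mean equating: y = x + (M_Y − M_X) = 41 + (30 − 40) = 31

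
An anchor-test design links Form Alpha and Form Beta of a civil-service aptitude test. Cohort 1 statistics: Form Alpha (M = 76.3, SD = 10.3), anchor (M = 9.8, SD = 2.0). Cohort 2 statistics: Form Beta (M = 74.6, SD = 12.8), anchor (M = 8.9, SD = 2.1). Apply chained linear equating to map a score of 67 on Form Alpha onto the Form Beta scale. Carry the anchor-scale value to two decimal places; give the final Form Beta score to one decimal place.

Form Alpha → anchor (Cohort 1): v = (2.0/10.3)(67 − 76.3) + 9.8 = 7.99
anchor → Form Beta (Cohort 2): y = (12.8/2.1)(7.99 − 8.9) + 74.6 = 69.1

69.1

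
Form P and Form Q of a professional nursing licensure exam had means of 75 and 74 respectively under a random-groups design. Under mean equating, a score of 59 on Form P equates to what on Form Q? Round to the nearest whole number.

58

Mean equating: y = x + (M_Y − M_X) = 59 + (74 − 75) = 58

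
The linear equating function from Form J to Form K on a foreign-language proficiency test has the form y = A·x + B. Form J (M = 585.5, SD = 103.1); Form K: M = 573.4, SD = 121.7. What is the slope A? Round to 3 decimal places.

A = SD_Y / SD_X = 121.7 / 103.1 = 1.180

1.180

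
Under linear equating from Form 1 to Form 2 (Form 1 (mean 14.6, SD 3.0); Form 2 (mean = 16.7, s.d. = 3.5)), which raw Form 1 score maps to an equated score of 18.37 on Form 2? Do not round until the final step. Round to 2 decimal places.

16.03

Invert y = (SD_Y/SD_X)(x − M_X) + M_Y:
x = (SD_X/SD_Y)(y − M_Y) + M_X = (3.0/3.5)(18.37 − 16.7) + 14.6
x = 0.857143 × 1.670 + 14.6 = 16.03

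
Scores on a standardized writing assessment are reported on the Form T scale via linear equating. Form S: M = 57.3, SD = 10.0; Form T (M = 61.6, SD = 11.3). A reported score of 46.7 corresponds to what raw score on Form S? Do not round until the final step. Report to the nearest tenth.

44.1

Invert y = (SD_Y/SD_X)(x − M_X) + M_Y:
x = (SD_X/SD_Y)(y − M_Y) + M_X = (10.0/11.3)(46.7 − 61.6) + 57.3
x = 0.884956 × -14.900 + 57.3 = 44.1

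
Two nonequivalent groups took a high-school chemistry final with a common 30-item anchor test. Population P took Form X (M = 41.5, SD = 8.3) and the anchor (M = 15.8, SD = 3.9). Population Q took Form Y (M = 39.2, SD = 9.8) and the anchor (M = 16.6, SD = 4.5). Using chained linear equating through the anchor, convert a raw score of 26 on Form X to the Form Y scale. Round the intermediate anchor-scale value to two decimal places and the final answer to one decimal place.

Form X → anchor (Population P): v = (3.9/8.3)(26 − 41.5) + 15.8 = 8.52
anchor → Form Y (Population Q): y = (9.8/4.5)(8.52 − 16.6) + 39.2 = 21.6

21.6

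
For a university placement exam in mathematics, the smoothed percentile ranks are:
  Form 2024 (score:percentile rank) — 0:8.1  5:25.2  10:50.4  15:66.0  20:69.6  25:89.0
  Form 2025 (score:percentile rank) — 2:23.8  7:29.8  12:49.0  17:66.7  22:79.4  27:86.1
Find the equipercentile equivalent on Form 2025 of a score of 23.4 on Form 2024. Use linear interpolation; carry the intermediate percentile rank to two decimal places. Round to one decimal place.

PR of 23.4 on Form 2024: 69.6 + (23.4 − 20)/(25 − 20) × (89.0 − 69.6) = 82.79
On Form 2025, PR 82.79 falls between score 22 (PR 79.4) and 27 (PR 86.1).
Interpolate: 22 + (82.79 − 79.4)/(86.1 − 79.4) × (27 − 22) = 24.5

24.5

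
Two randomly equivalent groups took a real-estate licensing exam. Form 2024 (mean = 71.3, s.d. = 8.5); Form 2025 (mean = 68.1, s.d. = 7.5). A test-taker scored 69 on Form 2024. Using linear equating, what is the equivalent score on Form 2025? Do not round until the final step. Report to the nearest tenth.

66.1

Linear equating: y = (SD_Y/SD_X)(x − M_X) + M_Y
y = (7.5/8.5)(69 − 71.3) + 68.1
y = 0.882353 × -2.3 + 68.1 = -2.0294 + 68.1 = 66.1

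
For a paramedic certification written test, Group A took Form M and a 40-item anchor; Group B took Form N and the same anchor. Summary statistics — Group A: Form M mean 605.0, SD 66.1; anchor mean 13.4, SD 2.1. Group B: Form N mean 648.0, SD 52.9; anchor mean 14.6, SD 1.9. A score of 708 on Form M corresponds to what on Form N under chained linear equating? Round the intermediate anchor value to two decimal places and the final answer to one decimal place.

Form M → anchor (Group A): v = (2.1/66.1)(708 − 605.0) + 13.4 = 16.67
anchor → Form N (Group B): y = (52.9/1.9)(16.67 − 14.6) + 648.0 = 705.6

705.6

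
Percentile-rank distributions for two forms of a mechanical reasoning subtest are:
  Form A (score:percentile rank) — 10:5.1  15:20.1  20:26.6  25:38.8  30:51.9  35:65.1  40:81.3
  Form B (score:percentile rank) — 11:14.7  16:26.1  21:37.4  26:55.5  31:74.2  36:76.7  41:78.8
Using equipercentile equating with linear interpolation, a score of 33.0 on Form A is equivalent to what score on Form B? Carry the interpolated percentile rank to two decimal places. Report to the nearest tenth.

27.2

PR of 33.0 on Form A: 51.9 + (33.0 − 30)/(35 − 30) × (65.1 − 51.9) = 59.82
On Form B, PR 59.82 falls between score 26 (PR 55.5) and 31 (PR 74.2).
Interpolate: 26 + (59.82 − 55.5)/(74.2 − 55.5) × (31 − 26) = 27.2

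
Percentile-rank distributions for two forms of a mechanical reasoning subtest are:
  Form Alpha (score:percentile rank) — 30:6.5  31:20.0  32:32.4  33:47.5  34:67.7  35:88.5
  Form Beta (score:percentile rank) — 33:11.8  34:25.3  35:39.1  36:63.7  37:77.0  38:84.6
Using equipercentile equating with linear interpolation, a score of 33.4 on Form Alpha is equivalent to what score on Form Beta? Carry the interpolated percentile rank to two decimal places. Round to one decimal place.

35.7

PR of 33.4 on Form Alpha: 47.5 + (33.4 − 33)/(34 − 33) × (67.7 − 47.5) = 55.58
On Form Beta, PR 55.58 falls between score 35 (PR 39.1) and 36 (PR 63.7).
Interpolate: 35 + (55.58 − 39.1)/(63.7 − 39.1) × (36 − 35) = 35.7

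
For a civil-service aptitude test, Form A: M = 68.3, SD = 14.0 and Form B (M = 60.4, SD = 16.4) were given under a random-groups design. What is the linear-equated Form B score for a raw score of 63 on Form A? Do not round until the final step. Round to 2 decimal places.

Linear equating: y = (SD_Y/SD_X)(x − M_X) + M_Y
y = (16.4/14.0)(63 − 68.3) + 60.4
y = 1.171429 × -5.3 + 60.4 = -6.2086 + 60.4 = 54.19

54.19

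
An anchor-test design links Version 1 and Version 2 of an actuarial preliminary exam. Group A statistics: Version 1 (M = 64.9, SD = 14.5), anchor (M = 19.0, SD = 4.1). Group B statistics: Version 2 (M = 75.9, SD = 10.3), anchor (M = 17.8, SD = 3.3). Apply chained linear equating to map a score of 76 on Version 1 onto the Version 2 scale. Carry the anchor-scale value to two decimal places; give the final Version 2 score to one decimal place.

89.4

Version 1 → anchor (Group A): v = (4.1/14.5)(76 − 64.9) + 19.0 = 22.14
anchor → Version 2 (Group B): y = (10.3/3.3)(22.14 − 17.8) + 75.9 = 89.4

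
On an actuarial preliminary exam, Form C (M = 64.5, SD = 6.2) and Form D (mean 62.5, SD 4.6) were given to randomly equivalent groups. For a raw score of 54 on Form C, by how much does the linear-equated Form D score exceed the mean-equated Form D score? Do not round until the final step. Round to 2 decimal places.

Mean-equated: 54 + (62.5 − 64.5) = 52.00
Linear-equated: (4.6/6.2)(54 − 64.5) + 62.5 = 54.710
Difference = 54.710 − 52.00 = 2.71

2.71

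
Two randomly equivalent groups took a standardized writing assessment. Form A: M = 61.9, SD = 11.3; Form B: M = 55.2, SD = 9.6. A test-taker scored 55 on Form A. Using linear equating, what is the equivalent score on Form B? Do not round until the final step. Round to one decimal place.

Linear equating: y = (SD_Y/SD_X)(x − M_X) + M_Y
y = (9.6/11.3)(55 − 61.9) + 55.2
y = 0.849558 × -6.9 + 55.2 = -5.8619 + 55.2 = 49.3

49.3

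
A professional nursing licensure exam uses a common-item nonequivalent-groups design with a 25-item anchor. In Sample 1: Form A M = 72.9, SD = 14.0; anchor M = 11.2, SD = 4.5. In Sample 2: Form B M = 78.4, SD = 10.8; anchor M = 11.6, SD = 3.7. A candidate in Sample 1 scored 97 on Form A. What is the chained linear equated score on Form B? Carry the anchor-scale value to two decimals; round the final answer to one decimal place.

99.9

Form A → anchor (Sample 1): v = (4.5/14.0)(97 − 72.9) + 11.2 = 18.95
anchor → Form B (Sample 2): y = (10.8/3.7)(18.95 − 11.6) + 78.4 = 99.9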